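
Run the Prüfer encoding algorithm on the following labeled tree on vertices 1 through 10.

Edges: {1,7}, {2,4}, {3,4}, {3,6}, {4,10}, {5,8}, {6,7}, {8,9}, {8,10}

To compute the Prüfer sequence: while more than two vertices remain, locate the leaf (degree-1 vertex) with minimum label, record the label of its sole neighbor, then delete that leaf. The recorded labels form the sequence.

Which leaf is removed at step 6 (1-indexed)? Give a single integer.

Step 1: current leaves = {1,2,5,9}. Remove leaf 1 (neighbor: 7).
Step 2: current leaves = {2,5,7,9}. Remove leaf 2 (neighbor: 4).
Step 3: current leaves = {5,7,9}. Remove leaf 5 (neighbor: 8).
Step 4: current leaves = {7,9}. Remove leaf 7 (neighbor: 6).
Step 5: current leaves = {6,9}. Remove leaf 6 (neighbor: 3).
Step 6: current leaves = {3,9}. Remove leaf 3 (neighbor: 4).

Answer: 3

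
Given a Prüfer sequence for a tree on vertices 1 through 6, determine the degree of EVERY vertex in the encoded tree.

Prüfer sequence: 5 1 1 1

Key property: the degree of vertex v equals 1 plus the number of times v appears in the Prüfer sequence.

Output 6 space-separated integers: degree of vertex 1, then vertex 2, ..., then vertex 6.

p_1 = 5: count[5] becomes 1
p_2 = 1: count[1] becomes 1
p_3 = 1: count[1] becomes 2
p_4 = 1: count[1] becomes 3
Degrees (1 + count): deg[1]=1+3=4, deg[2]=1+0=1, deg[3]=1+0=1, deg[4]=1+0=1, deg[5]=1+1=2, deg[6]=1+0=1

Answer: 4 1 1 1 2 1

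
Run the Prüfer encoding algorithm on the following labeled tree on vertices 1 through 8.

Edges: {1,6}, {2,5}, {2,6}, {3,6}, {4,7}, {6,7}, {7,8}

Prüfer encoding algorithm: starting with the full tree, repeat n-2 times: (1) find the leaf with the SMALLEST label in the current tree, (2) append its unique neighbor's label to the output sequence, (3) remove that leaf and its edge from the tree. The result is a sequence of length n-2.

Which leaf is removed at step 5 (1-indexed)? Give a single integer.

Answer: 2

Derivation:
Step 1: current leaves = {1,3,4,5,8}. Remove leaf 1 (neighbor: 6).
Step 2: current leaves = {3,4,5,8}. Remove leaf 3 (neighbor: 6).
Step 3: current leaves = {4,5,8}. Remove leaf 4 (neighbor: 7).
Step 4: current leaves = {5,8}. Remove leaf 5 (neighbor: 2).
Step 5: current leaves = {2,8}. Remove leaf 2 (neighbor: 6).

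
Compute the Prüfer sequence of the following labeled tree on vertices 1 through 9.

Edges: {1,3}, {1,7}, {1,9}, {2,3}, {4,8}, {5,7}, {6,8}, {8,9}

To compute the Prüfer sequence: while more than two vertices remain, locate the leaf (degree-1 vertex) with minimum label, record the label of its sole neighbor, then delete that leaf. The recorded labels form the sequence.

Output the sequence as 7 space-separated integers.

Step 1: leaves = {2,4,5,6}. Remove smallest leaf 2, emit neighbor 3.
Step 2: leaves = {3,4,5,6}. Remove smallest leaf 3, emit neighbor 1.
Step 3: leaves = {4,5,6}. Remove smallest leaf 4, emit neighbor 8.
Step 4: leaves = {5,6}. Remove smallest leaf 5, emit neighbor 7.
Step 5: leaves = {6,7}. Remove smallest leaf 6, emit neighbor 8.
Step 6: leaves = {7,8}. Remove smallest leaf 7, emit neighbor 1.
Step 7: leaves = {1,8}. Remove smallest leaf 1, emit neighbor 9.
Done: 2 vertices remain (8, 9). Sequence = [3 1 8 7 8 1 9]

Answer: 3 1 8 7 8 1 9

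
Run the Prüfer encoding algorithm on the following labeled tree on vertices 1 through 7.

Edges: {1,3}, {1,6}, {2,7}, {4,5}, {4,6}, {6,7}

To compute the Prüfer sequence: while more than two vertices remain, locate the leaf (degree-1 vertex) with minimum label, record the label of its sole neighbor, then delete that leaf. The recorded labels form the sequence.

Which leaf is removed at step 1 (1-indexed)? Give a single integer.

Answer: 2

Derivation:
Step 1: current leaves = {2,3,5}. Remove leaf 2 (neighbor: 7).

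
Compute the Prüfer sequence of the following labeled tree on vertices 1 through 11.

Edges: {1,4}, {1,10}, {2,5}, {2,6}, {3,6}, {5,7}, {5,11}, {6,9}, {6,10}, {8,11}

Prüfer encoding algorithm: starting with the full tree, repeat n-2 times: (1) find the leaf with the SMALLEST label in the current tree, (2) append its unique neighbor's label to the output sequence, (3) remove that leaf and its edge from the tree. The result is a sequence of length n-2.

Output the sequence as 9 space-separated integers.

Step 1: leaves = {3,4,7,8,9}. Remove smallest leaf 3, emit neighbor 6.
Step 2: leaves = {4,7,8,9}. Remove smallest leaf 4, emit neighbor 1.
Step 3: leaves = {1,7,8,9}. Remove smallest leaf 1, emit neighbor 10.
Step 4: leaves = {7,8,9,10}. Remove smallest leaf 7, emit neighbor 5.
Step 5: leaves = {8,9,10}. Remove smallest leaf 8, emit neighbor 11.
Step 6: leaves = {9,10,11}. Remove smallest leaf 9, emit neighbor 6.
Step 7: leaves = {10,11}. Remove smallest leaf 10, emit neighbor 6.
Step 8: leaves = {6,11}. Remove smallest leaf 6, emit neighbor 2.
Step 9: leaves = {2,11}. Remove smallest leaf 2, emit neighbor 5.
Done: 2 vertices remain (5, 11). Sequence = [6 1 10 5 11 6 6 2 5]

Answer: 6 1 10 5 11 6 6 2 5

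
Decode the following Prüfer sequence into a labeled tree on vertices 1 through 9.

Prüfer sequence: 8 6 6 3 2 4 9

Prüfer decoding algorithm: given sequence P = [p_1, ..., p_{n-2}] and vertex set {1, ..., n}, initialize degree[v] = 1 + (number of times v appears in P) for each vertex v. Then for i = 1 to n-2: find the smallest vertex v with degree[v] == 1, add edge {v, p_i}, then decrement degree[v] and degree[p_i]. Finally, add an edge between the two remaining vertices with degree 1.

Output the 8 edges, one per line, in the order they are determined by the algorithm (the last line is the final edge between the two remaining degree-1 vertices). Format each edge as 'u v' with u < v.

Initial degrees: {1:1, 2:2, 3:2, 4:2, 5:1, 6:3, 7:1, 8:2, 9:2}
Step 1: smallest deg-1 vertex = 1, p_1 = 8. Add edge {1,8}. Now deg[1]=0, deg[8]=1.
Step 2: smallest deg-1 vertex = 5, p_2 = 6. Add edge {5,6}. Now deg[5]=0, deg[6]=2.
Step 3: smallest deg-1 vertex = 7, p_3 = 6. Add edge {6,7}. Now deg[7]=0, deg[6]=1.
Step 4: smallest deg-1 vertex = 6, p_4 = 3. Add edge {3,6}. Now deg[6]=0, deg[3]=1.
Step 5: smallest deg-1 vertex = 3, p_5 = 2. Add edge {2,3}. Now deg[3]=0, deg[2]=1.
Step 6: smallest deg-1 vertex = 2, p_6 = 4. Add edge {2,4}. Now deg[2]=0, deg[4]=1.
Step 7: smallest deg-1 vertex = 4, p_7 = 9. Add edge {4,9}. Now deg[4]=0, deg[9]=1.
Final: two remaining deg-1 vertices are 8, 9. Add edge {8,9}.

Answer: 1 8
5 6
6 7
3 6
2 3
2 4
4 9
8 9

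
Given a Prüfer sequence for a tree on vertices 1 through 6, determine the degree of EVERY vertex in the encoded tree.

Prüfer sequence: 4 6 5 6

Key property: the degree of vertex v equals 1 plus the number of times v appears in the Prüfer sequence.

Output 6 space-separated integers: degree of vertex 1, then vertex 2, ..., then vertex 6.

p_1 = 4: count[4] becomes 1
p_2 = 6: count[6] becomes 1
p_3 = 5: count[5] becomes 1
p_4 = 6: count[6] becomes 2
Degrees (1 + count): deg[1]=1+0=1, deg[2]=1+0=1, deg[3]=1+0=1, deg[4]=1+1=2, deg[5]=1+1=2, deg[6]=1+2=3

Answer: 1 1 1 2 2 3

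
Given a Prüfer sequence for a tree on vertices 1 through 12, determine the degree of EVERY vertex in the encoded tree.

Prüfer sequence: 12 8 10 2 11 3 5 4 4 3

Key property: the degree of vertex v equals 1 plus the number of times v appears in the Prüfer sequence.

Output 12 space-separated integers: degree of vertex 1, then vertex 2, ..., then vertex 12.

Answer: 1 2 3 3 2 1 1 2 1 2 2 2

Derivation:
p_1 = 12: count[12] becomes 1
p_2 = 8: count[8] becomes 1
p_3 = 10: count[10] becomes 1
p_4 = 2: count[2] becomes 1
p_5 = 11: count[11] becomes 1
p_6 = 3: count[3] becomes 1
p_7 = 5: count[5] becomes 1
p_8 = 4: count[4] becomes 1
p_9 = 4: count[4] becomes 2
p_10 = 3: count[3] becomes 2
Degrees (1 + count): deg[1]=1+0=1, deg[2]=1+1=2, deg[3]=1+2=3, deg[4]=1+2=3, deg[5]=1+1=2, deg[6]=1+0=1, deg[7]=1+0=1, deg[8]=1+1=2, deg[9]=1+0=1, deg[10]=1+1=2, deg[11]=1+1=2, deg[12]=1+1=2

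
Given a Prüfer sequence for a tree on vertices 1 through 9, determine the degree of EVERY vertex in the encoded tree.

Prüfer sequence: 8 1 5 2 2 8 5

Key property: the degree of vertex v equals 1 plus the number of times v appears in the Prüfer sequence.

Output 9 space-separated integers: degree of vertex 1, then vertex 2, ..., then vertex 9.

Answer: 2 3 1 1 3 1 1 3 1

Derivation:
p_1 = 8: count[8] becomes 1
p_2 = 1: count[1] becomes 1
p_3 = 5: count[5] becomes 1
p_4 = 2: count[2] becomes 1
p_5 = 2: count[2] becomes 2
p_6 = 8: count[8] becomes 2
p_7 = 5: count[5] becomes 2
Degrees (1 + count): deg[1]=1+1=2, deg[2]=1+2=3, deg[3]=1+0=1, deg[4]=1+0=1, deg[5]=1+2=3, deg[6]=1+0=1, deg[7]=1+0=1, deg[8]=1+2=3, deg[9]=1+0=1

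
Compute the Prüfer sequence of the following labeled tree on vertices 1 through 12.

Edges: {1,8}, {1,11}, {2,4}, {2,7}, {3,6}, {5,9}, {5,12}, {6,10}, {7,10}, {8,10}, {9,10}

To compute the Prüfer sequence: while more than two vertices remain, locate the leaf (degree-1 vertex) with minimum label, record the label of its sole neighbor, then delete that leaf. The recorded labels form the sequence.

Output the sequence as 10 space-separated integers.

Step 1: leaves = {3,4,11,12}. Remove smallest leaf 3, emit neighbor 6.
Step 2: leaves = {4,6,11,12}. Remove smallest leaf 4, emit neighbor 2.
Step 3: leaves = {2,6,11,12}. Remove smallest leaf 2, emit neighbor 7.
Step 4: leaves = {6,7,11,12}. Remove smallest leaf 6, emit neighbor 10.
Step 5: leaves = {7,11,12}. Remove smallest leaf 7, emit neighbor 10.
Step 6: leaves = {11,12}. Remove smallest leaf 11, emit neighbor 1.
Step 7: leaves = {1,12}. Remove smallest leaf 1, emit neighbor 8.
Step 8: leaves = {8,12}. Remove smallest leaf 8, emit neighbor 10.
Step 9: leaves = {10,12}. Remove smallest leaf 10, emit neighbor 9.
Step 10: leaves = {9,12}. Remove smallest leaf 9, emit neighbor 5.
Done: 2 vertices remain (5, 12). Sequence = [6 2 7 10 10 1 8 10 9 5]

Answer: 6 2 7 10 10 1 8 10 9 5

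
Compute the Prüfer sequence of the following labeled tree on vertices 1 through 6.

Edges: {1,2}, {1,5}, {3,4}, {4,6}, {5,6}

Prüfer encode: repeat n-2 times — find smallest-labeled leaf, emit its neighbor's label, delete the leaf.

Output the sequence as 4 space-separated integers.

Answer: 1 5 4 6

Derivation:
Step 1: leaves = {2,3}. Remove smallest leaf 2, emit neighbor 1.
Step 2: leaves = {1,3}. Remove smallest leaf 1, emit neighbor 5.
Step 3: leaves = {3,5}. Remove smallest leaf 3, emit neighbor 4.
Step 4: leaves = {4,5}. Remove smallest leaf 4, emit neighbor 6.
Done: 2 vertices remain (5, 6). Sequence = [1 5 4 6]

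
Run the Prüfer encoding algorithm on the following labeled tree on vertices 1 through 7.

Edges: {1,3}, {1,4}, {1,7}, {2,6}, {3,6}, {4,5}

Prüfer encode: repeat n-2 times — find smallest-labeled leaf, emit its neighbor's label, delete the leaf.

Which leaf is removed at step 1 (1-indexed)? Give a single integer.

Answer: 2

Derivation:
Step 1: current leaves = {2,5,7}. Remove leaf 2 (neighbor: 6).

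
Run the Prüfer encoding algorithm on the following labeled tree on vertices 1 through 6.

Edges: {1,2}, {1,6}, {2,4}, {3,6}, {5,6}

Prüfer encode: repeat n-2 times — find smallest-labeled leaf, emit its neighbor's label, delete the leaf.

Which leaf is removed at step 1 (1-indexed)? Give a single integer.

Answer: 3

Derivation:
Step 1: current leaves = {3,4,5}. Remove leaf 3 (neighbor: 6).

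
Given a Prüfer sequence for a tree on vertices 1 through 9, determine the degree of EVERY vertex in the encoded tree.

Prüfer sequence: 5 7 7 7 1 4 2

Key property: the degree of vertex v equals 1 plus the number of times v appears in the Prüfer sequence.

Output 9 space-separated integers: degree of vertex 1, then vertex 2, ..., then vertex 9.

p_1 = 5: count[5] becomes 1
p_2 = 7: count[7] becomes 1
p_3 = 7: count[7] becomes 2
p_4 = 7: count[7] becomes 3
p_5 = 1: count[1] becomes 1
p_6 = 4: count[4] becomes 1
p_7 = 2: count[2] becomes 1
Degrees (1 + count): deg[1]=1+1=2, deg[2]=1+1=2, deg[3]=1+0=1, deg[4]=1+1=2, deg[5]=1+1=2, deg[6]=1+0=1, deg[7]=1+3=4, deg[8]=1+0=1, deg[9]=1+0=1

Answer: 2 2 1 2 2 1 4 1 1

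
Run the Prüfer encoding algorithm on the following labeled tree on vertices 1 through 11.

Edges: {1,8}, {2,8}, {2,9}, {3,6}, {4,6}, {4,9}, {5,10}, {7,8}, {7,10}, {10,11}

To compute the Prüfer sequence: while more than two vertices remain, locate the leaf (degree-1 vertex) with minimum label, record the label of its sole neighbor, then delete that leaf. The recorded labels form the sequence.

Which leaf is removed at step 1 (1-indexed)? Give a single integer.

Step 1: current leaves = {1,3,5,11}. Remove leaf 1 (neighbor: 8).

Answer: 1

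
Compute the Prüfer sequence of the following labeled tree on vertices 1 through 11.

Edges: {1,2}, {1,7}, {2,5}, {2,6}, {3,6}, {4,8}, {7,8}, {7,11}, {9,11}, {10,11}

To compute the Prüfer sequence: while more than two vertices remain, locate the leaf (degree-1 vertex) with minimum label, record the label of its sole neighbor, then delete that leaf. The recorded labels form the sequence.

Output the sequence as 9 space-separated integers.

Step 1: leaves = {3,4,5,9,10}. Remove smallest leaf 3, emit neighbor 6.
Step 2: leaves = {4,5,6,9,10}. Remove smallest leaf 4, emit neighbor 8.
Step 3: leaves = {5,6,8,9,10}. Remove smallest leaf 5, emit neighbor 2.
Step 4: leaves = {6,8,9,10}. Remove smallest leaf 6, emit neighbor 2.
Step 5: leaves = {2,8,9,10}. Remove smallest leaf 2, emit neighbor 1.
Step 6: leaves = {1,8,9,10}. Remove smallest leaf 1, emit neighbor 7.
Step 7: leaves = {8,9,10}. Remove smallest leaf 8, emit neighbor 7.
Step 8: leaves = {7,9,10}. Remove smallest leaf 7, emit neighbor 11.
Step 9: leaves = {9,10}. Remove smallest leaf 9, emit neighbor 11.
Done: 2 vertices remain (10, 11). Sequence = [6 8 2 2 1 7 7 11 11]

Answer: 6 8 2 2 1 7 7 11 11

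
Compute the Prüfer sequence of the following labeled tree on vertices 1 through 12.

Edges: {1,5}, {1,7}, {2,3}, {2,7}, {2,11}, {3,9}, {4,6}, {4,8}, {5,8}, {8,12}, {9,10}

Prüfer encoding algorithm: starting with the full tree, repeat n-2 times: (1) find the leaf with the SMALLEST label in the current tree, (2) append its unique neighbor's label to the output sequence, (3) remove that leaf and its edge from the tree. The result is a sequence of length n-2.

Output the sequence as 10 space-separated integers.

Step 1: leaves = {6,10,11,12}. Remove smallest leaf 6, emit neighbor 4.
Step 2: leaves = {4,10,11,12}. Remove smallest leaf 4, emit neighbor 8.
Step 3: leaves = {10,11,12}. Remove smallest leaf 10, emit neighbor 9.
Step 4: leaves = {9,11,12}. Remove smallest leaf 9, emit neighbor 3.
Step 5: leaves = {3,11,12}. Remove smallest leaf 3, emit neighbor 2.
Step 6: leaves = {11,12}. Remove smallest leaf 11, emit neighbor 2.
Step 7: leaves = {2,12}. Remove smallest leaf 2, emit neighbor 7.
Step 8: leaves = {7,12}. Remove smallest leaf 7, emit neighbor 1.
Step 9: leaves = {1,12}. Remove smallest leaf 1, emit neighbor 5.
Step 10: leaves = {5,12}. Remove smallest leaf 5, emit neighbor 8.
Done: 2 vertices remain (8, 12). Sequence = [4 8 9 3 2 2 7 1 5 8]

Answer: 4 8 9 3 2 2 7 1 5 8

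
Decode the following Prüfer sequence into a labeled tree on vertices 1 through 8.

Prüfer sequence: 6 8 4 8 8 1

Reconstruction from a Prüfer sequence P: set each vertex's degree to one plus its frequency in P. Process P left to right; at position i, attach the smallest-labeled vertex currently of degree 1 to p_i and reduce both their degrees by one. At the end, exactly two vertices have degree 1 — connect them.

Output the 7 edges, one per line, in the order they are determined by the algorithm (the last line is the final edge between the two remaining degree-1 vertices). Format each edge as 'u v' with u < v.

Initial degrees: {1:2, 2:1, 3:1, 4:2, 5:1, 6:2, 7:1, 8:4}
Step 1: smallest deg-1 vertex = 2, p_1 = 6. Add edge {2,6}. Now deg[2]=0, deg[6]=1.
Step 2: smallest deg-1 vertex = 3, p_2 = 8. Add edge {3,8}. Now deg[3]=0, deg[8]=3.
Step 3: smallest deg-1 vertex = 5, p_3 = 4. Add edge {4,5}. Now deg[5]=0, deg[4]=1.
Step 4: smallest deg-1 vertex = 4, p_4 = 8. Add edge {4,8}. Now deg[4]=0, deg[8]=2.
Step 5: smallest deg-1 vertex = 6, p_5 = 8. Add edge {6,8}. Now deg[6]=0, deg[8]=1.
Step 6: smallest deg-1 vertex = 7, p_6 = 1. Add edge {1,7}. Now deg[7]=0, deg[1]=1.
Final: two remaining deg-1 vertices are 1, 8. Add edge {1,8}.

Answer: 2 6
3 8
4 5
4 8
6 8
1 7
1 8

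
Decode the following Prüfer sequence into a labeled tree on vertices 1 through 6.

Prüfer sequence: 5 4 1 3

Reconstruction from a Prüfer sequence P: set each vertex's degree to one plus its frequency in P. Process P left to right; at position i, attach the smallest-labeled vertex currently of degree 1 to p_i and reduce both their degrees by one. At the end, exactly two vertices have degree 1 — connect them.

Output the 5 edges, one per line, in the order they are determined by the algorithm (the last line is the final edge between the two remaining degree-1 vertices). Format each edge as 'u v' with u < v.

Initial degrees: {1:2, 2:1, 3:2, 4:2, 5:2, 6:1}
Step 1: smallest deg-1 vertex = 2, p_1 = 5. Add edge {2,5}. Now deg[2]=0, deg[5]=1.
Step 2: smallest deg-1 vertex = 5, p_2 = 4. Add edge {4,5}. Now deg[5]=0, deg[4]=1.
Step 3: smallest deg-1 vertex = 4, p_3 = 1. Add edge {1,4}. Now deg[4]=0, deg[1]=1.
Step 4: smallest deg-1 vertex = 1, p_4 = 3. Add edge {1,3}. Now deg[1]=0, deg[3]=1.
Final: two remaining deg-1 vertices are 3, 6. Add edge {3,6}.

Answer: 2 5
4 5
1 4
1 3
3 6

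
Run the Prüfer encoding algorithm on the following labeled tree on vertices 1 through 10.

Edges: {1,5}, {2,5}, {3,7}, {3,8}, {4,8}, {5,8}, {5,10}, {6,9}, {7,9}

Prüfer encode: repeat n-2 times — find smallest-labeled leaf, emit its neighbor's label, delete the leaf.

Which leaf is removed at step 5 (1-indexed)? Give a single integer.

Step 1: current leaves = {1,2,4,6,10}. Remove leaf 1 (neighbor: 5).
Step 2: current leaves = {2,4,6,10}. Remove leaf 2 (neighbor: 5).
Step 3: current leaves = {4,6,10}. Remove leaf 4 (neighbor: 8).
Step 4: current leaves = {6,10}. Remove leaf 6 (neighbor: 9).
Step 5: current leaves = {9,10}. Remove leaf 9 (neighbor: 7).

Answer: 9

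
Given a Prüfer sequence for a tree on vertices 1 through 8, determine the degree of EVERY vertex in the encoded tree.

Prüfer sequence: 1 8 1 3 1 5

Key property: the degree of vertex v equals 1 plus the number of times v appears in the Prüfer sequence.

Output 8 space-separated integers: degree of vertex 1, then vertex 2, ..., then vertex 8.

Answer: 4 1 2 1 2 1 1 2

Derivation:
p_1 = 1: count[1] becomes 1
p_2 = 8: count[8] becomes 1
p_3 = 1: count[1] becomes 2
p_4 = 3: count[3] becomes 1
p_5 = 1: count[1] becomes 3
p_6 = 5: count[5] becomes 1
Degrees (1 + count): deg[1]=1+3=4, deg[2]=1+0=1, deg[3]=1+1=2, deg[4]=1+0=1, deg[5]=1+1=2, deg[6]=1+0=1, deg[7]=1+0=1, deg[8]=1+1=2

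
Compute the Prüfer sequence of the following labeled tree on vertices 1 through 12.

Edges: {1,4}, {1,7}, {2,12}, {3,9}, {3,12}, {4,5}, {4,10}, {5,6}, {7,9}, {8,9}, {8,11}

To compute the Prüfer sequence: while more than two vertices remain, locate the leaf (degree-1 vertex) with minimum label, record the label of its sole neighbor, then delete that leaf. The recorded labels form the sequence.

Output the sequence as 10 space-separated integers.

Step 1: leaves = {2,6,10,11}. Remove smallest leaf 2, emit neighbor 12.
Step 2: leaves = {6,10,11,12}. Remove smallest leaf 6, emit neighbor 5.
Step 3: leaves = {5,10,11,12}. Remove smallest leaf 5, emit neighbor 4.
Step 4: leaves = {10,11,12}. Remove smallest leaf 10, emit neighbor 4.
Step 5: leaves = {4,11,12}. Remove smallest leaf 4, emit neighbor 1.
Step 6: leaves = {1,11,12}. Remove smallest leaf 1, emit neighbor 7.
Step 7: leaves = {7,11,12}. Remove smallest leaf 7, emit neighbor 9.
Step 8: leaves = {11,12}. Remove smallest leaf 11, emit neighbor 8.
Step 9: leaves = {8,12}. Remove smallest leaf 8, emit neighbor 9.
Step 10: leaves = {9,12}. Remove smallest leaf 9, emit neighbor 3.
Done: 2 vertices remain (3, 12). Sequence = [12 5 4 4 1 7 9 8 9 3]

Answer: 12 5 4 4 1 7 9 8 9 3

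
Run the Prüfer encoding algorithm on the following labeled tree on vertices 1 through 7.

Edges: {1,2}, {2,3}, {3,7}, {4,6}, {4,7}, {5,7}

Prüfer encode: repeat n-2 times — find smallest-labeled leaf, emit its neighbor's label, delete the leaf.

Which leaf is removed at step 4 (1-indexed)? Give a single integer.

Step 1: current leaves = {1,5,6}. Remove leaf 1 (neighbor: 2).
Step 2: current leaves = {2,5,6}. Remove leaf 2 (neighbor: 3).
Step 3: current leaves = {3,5,6}. Remove leaf 3 (neighbor: 7).
Step 4: current leaves = {5,6}. Remove leaf 5 (neighbor: 7).

Answer: 5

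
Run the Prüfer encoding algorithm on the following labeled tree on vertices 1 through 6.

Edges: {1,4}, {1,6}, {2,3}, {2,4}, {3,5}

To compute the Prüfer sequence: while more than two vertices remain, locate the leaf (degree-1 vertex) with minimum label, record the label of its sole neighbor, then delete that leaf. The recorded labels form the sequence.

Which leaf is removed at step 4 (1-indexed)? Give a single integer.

Step 1: current leaves = {5,6}. Remove leaf 5 (neighbor: 3).
Step 2: current leaves = {3,6}. Remove leaf 3 (neighbor: 2).
Step 3: current leaves = {2,6}. Remove leaf 2 (neighbor: 4).
Step 4: current leaves = {4,6}. Remove leaf 4 (neighbor: 1).

Answer: 4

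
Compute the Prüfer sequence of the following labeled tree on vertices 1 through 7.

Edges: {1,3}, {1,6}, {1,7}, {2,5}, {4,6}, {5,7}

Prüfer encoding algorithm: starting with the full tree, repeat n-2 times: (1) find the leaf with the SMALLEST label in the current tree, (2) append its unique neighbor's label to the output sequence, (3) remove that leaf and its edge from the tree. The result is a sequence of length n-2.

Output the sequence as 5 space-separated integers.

Step 1: leaves = {2,3,4}. Remove smallest leaf 2, emit neighbor 5.
Step 2: leaves = {3,4,5}. Remove smallest leaf 3, emit neighbor 1.
Step 3: leaves = {4,5}. Remove smallest leaf 4, emit neighbor 6.
Step 4: leaves = {5,6}. Remove smallest leaf 5, emit neighbor 7.
Step 5: leaves = {6,7}. Remove smallest leaf 6, emit neighbor 1.
Done: 2 vertices remain (1, 7). Sequence = [5 1 6 7 1]

Answer: 5 1 6 7 1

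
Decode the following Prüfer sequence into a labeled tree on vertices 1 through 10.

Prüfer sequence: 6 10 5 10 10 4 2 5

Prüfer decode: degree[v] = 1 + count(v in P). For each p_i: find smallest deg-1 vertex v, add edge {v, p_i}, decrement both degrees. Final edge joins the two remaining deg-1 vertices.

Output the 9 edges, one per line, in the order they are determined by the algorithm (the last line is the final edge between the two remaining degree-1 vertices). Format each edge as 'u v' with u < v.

Initial degrees: {1:1, 2:2, 3:1, 4:2, 5:3, 6:2, 7:1, 8:1, 9:1, 10:4}
Step 1: smallest deg-1 vertex = 1, p_1 = 6. Add edge {1,6}. Now deg[1]=0, deg[6]=1.
Step 2: smallest deg-1 vertex = 3, p_2 = 10. Add edge {3,10}. Now deg[3]=0, deg[10]=3.
Step 3: smallest deg-1 vertex = 6, p_3 = 5. Add edge {5,6}. Now deg[6]=0, deg[5]=2.
Step 4: smallest deg-1 vertex = 7, p_4 = 10. Add edge {7,10}. Now deg[7]=0, deg[10]=2.
Step 5: smallest deg-1 vertex = 8, p_5 = 10. Add edge {8,10}. Now deg[8]=0, deg[10]=1.
Step 6: smallest deg-1 vertex = 9, p_6 = 4. Add edge {4,9}. Now deg[9]=0, deg[4]=1.
Step 7: smallest deg-1 vertex = 4, p_7 = 2. Add edge {2,4}. Now deg[4]=0, deg[2]=1.
Step 8: smallest deg-1 vertex = 2, p_8 = 5. Add edge {2,5}. Now deg[2]=0, deg[5]=1.
Final: two remaining deg-1 vertices are 5, 10. Add edge {5,10}.

Answer: 1 6
3 10
5 6
7 10
8 10
4 9
2 4
2 5
5 10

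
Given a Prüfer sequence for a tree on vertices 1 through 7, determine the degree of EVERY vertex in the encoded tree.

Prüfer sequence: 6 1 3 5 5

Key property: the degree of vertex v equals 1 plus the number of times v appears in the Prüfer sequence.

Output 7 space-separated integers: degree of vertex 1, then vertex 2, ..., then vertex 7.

Answer: 2 1 2 1 3 2 1

Derivation:
p_1 = 6: count[6] becomes 1
p_2 = 1: count[1] becomes 1
p_3 = 3: count[3] becomes 1
p_4 = 5: count[5] becomes 1
p_5 = 5: count[5] becomes 2
Degrees (1 + count): deg[1]=1+1=2, deg[2]=1+0=1, deg[3]=1+1=2, deg[4]=1+0=1, deg[5]=1+2=3, deg[6]=1+1=2, deg[7]=1+0=1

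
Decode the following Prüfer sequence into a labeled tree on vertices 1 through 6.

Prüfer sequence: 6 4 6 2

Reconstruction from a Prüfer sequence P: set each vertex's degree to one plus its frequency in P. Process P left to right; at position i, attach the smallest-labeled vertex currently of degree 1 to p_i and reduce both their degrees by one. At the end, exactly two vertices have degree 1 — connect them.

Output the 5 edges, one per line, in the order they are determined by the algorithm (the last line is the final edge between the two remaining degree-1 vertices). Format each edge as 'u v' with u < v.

Initial degrees: {1:1, 2:2, 3:1, 4:2, 5:1, 6:3}
Step 1: smallest deg-1 vertex = 1, p_1 = 6. Add edge {1,6}. Now deg[1]=0, deg[6]=2.
Step 2: smallest deg-1 vertex = 3, p_2 = 4. Add edge {3,4}. Now deg[3]=0, deg[4]=1.
Step 3: smallest deg-1 vertex = 4, p_3 = 6. Add edge {4,6}. Now deg[4]=0, deg[6]=1.
Step 4: smallest deg-1 vertex = 5, p_4 = 2. Add edge {2,5}. Now deg[5]=0, deg[2]=1.
Final: two remaining deg-1 vertices are 2, 6. Add edge {2,6}.

Answer: 1 6
3 4
4 6
2 5
2 6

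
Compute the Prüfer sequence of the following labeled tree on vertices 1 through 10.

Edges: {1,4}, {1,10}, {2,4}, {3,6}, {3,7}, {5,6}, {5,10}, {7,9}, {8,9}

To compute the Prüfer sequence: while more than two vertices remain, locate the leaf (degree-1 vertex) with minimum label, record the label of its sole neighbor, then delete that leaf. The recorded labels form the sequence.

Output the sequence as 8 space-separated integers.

Step 1: leaves = {2,8}. Remove smallest leaf 2, emit neighbor 4.
Step 2: leaves = {4,8}. Remove smallest leaf 4, emit neighbor 1.
Step 3: leaves = {1,8}. Remove smallest leaf 1, emit neighbor 10.
Step 4: leaves = {8,10}. Remove smallest leaf 8, emit neighbor 9.
Step 5: leaves = {9,10}. Remove smallest leaf 9, emit neighbor 7.
Step 6: leaves = {7,10}. Remove smallest leaf 7, emit neighbor 3.
Step 7: leaves = {3,10}. Remove smallest leaf 3, emit neighbor 6.
Step 8: leaves = {6,10}. Remove smallest leaf 6, emit neighbor 5.
Done: 2 vertices remain (5, 10). Sequence = [4 1 10 9 7 3 6 5]

Answer: 4 1 10 9 7 3 6 5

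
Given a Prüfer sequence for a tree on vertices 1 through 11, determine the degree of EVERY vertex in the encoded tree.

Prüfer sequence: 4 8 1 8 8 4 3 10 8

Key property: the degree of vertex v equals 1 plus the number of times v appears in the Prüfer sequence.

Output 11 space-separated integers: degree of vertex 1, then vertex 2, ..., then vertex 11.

p_1 = 4: count[4] becomes 1
p_2 = 8: count[8] becomes 1
p_3 = 1: count[1] becomes 1
p_4 = 8: count[8] becomes 2
p_5 = 8: count[8] becomes 3
p_6 = 4: count[4] becomes 2
p_7 = 3: count[3] becomes 1
p_8 = 10: count[10] becomes 1
p_9 = 8: count[8] becomes 4
Degrees (1 + count): deg[1]=1+1=2, deg[2]=1+0=1, deg[3]=1+1=2, deg[4]=1+2=3, deg[5]=1+0=1, deg[6]=1+0=1, deg[7]=1+0=1, deg[8]=1+4=5, deg[9]=1+0=1, deg[10]=1+1=2, deg[11]=1+0=1

Answer: 2 1 2 3 1 1 1 5 1 2 1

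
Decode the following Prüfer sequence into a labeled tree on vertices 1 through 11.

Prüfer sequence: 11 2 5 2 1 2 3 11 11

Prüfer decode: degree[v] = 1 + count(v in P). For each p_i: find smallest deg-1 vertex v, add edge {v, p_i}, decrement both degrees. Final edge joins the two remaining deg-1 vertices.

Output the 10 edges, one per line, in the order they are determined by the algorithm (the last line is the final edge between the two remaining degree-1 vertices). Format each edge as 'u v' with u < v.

Answer: 4 11
2 6
5 7
2 5
1 8
1 2
2 3
3 11
9 11
10 11

Derivation:
Initial degrees: {1:2, 2:4, 3:2, 4:1, 5:2, 6:1, 7:1, 8:1, 9:1, 10:1, 11:4}
Step 1: smallest deg-1 vertex = 4, p_1 = 11. Add edge {4,11}. Now deg[4]=0, deg[11]=3.
Step 2: smallest deg-1 vertex = 6, p_2 = 2. Add edge {2,6}. Now deg[6]=0, deg[2]=3.
Step 3: smallest deg-1 vertex = 7, p_3 = 5. Add edge {5,7}. Now deg[7]=0, deg[5]=1.
Step 4: smallest deg-1 vertex = 5, p_4 = 2. Add edge {2,5}. Now deg[5]=0, deg[2]=2.
Step 5: smallest deg-1 vertex = 8, p_5 = 1. Add edge {1,8}. Now deg[8]=0, deg[1]=1.
Step 6: smallest deg-1 vertex = 1, p_6 = 2. Add edge {1,2}. Now deg[1]=0, deg[2]=1.
Step 7: smallest deg-1 vertex = 2, p_7 = 3. Add edge {2,3}. Now deg[2]=0, deg[3]=1.
Step 8: smallest deg-1 vertex = 3, p_8 = 11. Add edge {3,11}. Now deg[3]=0, deg[11]=2.
Step 9: smallest deg-1 vertex = 9, p_9 = 11. Add edge {9,11}. Now deg[9]=0, deg[11]=1.
Final: two remaining deg-1 vertices are 10, 11. Add edge {10,11}.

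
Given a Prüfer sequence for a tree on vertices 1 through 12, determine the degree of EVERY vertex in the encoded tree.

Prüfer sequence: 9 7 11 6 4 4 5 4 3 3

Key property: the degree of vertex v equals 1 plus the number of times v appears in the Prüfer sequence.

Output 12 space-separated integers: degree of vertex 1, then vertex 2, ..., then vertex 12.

p_1 = 9: count[9] becomes 1
p_2 = 7: count[7] becomes 1
p_3 = 11: count[11] becomes 1
p_4 = 6: count[6] becomes 1
p_5 = 4: count[4] becomes 1
p_6 = 4: count[4] becomes 2
p_7 = 5: count[5] becomes 1
p_8 = 4: count[4] becomes 3
p_9 = 3: count[3] becomes 1
p_10 = 3: count[3] becomes 2
Degrees (1 + count): deg[1]=1+0=1, deg[2]=1+0=1, deg[3]=1+2=3, deg[4]=1+3=4, deg[5]=1+1=2, deg[6]=1+1=2, deg[7]=1+1=2, deg[8]=1+0=1, deg[9]=1+1=2, deg[10]=1+0=1, deg[11]=1+1=2, deg[12]=1+0=1

Answer: 1 1 3 4 2 2 2 1 2 1 2 1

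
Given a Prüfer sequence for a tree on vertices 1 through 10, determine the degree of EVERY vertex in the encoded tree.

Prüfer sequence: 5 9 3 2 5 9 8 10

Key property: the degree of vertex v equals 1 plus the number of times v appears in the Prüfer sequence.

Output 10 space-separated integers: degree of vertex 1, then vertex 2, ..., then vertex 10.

Answer: 1 2 2 1 3 1 1 2 3 2

Derivation:
p_1 = 5: count[5] becomes 1
p_2 = 9: count[9] becomes 1
p_3 = 3: count[3] becomes 1
p_4 = 2: count[2] becomes 1
p_5 = 5: count[5] becomes 2
p_6 = 9: count[9] becomes 2
p_7 = 8: count[8] becomes 1
p_8 = 10: count[10] becomes 1
Degrees (1 + count): deg[1]=1+0=1, deg[2]=1+1=2, deg[3]=1+1=2, deg[4]=1+0=1, deg[5]=1+2=3, deg[6]=1+0=1, deg[7]=1+0=1, deg[8]=1+1=2, deg[9]=1+2=3, deg[10]=1+1=2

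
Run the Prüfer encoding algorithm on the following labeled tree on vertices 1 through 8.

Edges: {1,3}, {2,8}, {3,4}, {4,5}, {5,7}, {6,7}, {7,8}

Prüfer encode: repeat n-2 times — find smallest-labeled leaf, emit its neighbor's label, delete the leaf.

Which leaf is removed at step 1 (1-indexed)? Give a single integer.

Step 1: current leaves = {1,2,6}. Remove leaf 1 (neighbor: 3).

Answer: 1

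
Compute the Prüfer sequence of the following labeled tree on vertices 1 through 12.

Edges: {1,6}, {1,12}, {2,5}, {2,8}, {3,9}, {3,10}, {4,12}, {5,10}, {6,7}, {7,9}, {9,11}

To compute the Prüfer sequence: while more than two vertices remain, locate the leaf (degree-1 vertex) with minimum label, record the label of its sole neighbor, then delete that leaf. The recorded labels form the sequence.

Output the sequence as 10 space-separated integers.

Answer: 12 2 5 10 3 9 9 7 6 1

Derivation:
Step 1: leaves = {4,8,11}. Remove smallest leaf 4, emit neighbor 12.
Step 2: leaves = {8,11,12}. Remove smallest leaf 8, emit neighbor 2.
Step 3: leaves = {2,11,12}. Remove smallest leaf 2, emit neighbor 5.
Step 4: leaves = {5,11,12}. Remove smallest leaf 5, emit neighbor 10.
Step 5: leaves = {10,11,12}. Remove smallest leaf 10, emit neighbor 3.
Step 6: leaves = {3,11,12}. Remove smallest leaf 3, emit neighbor 9.
Step 7: leaves = {11,12}. Remove smallest leaf 11, emit neighbor 9.
Step 8: leaves = {9,12}. Remove smallest leaf 9, emit neighbor 7.
Step 9: leaves = {7,12}. Remove smallest leaf 7, emit neighbor 6.
Step 10: leaves = {6,12}. Remove smallest leaf 6, emit neighbor 1.
Done: 2 vertices remain (1, 12). Sequence = [12 2 5 10 3 9 9 7 6 1]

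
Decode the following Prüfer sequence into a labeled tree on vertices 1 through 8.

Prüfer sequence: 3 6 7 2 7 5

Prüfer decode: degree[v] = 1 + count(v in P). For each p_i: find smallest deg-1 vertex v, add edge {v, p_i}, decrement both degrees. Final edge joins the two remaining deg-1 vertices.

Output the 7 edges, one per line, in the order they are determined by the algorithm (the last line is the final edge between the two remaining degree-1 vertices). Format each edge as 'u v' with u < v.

Initial degrees: {1:1, 2:2, 3:2, 4:1, 5:2, 6:2, 7:3, 8:1}
Step 1: smallest deg-1 vertex = 1, p_1 = 3. Add edge {1,3}. Now deg[1]=0, deg[3]=1.
Step 2: smallest deg-1 vertex = 3, p_2 = 6. Add edge {3,6}. Now deg[3]=0, deg[6]=1.
Step 3: smallest deg-1 vertex = 4, p_3 = 7. Add edge {4,7}. Now deg[4]=0, deg[7]=2.
Step 4: smallest deg-1 vertex = 6, p_4 = 2. Add edge {2,6}. Now deg[6]=0, deg[2]=1.
Step 5: smallest deg-1 vertex = 2, p_5 = 7. Add edge {2,7}. Now deg[2]=0, deg[7]=1.
Step 6: smallest deg-1 vertex = 7, p_6 = 5. Add edge {5,7}. Now deg[7]=0, deg[5]=1.
Final: two remaining deg-1 vertices are 5, 8. Add edge {5,8}.

Answer: 1 3
3 6
4 7
2 6
2 7
5 7
5 8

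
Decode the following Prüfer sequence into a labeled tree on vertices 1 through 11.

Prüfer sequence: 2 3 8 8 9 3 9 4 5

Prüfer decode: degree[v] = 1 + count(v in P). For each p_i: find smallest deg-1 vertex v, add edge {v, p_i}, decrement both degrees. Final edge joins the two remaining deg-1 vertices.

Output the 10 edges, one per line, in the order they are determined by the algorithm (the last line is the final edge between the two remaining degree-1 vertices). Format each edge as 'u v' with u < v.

Answer: 1 2
2 3
6 8
7 8
8 9
3 10
3 9
4 9
4 5
5 11

Derivation:
Initial degrees: {1:1, 2:2, 3:3, 4:2, 5:2, 6:1, 7:1, 8:3, 9:3, 10:1, 11:1}
Step 1: smallest deg-1 vertex = 1, p_1 = 2. Add edge {1,2}. Now deg[1]=0, deg[2]=1.
Step 2: smallest deg-1 vertex = 2, p_2 = 3. Add edge {2,3}. Now deg[2]=0, deg[3]=2.
Step 3: smallest deg-1 vertex = 6, p_3 = 8. Add edge {6,8}. Now deg[6]=0, deg[8]=2.
Step 4: smallest deg-1 vertex = 7, p_4 = 8. Add edge {7,8}. Now deg[7]=0, deg[8]=1.
Step 5: smallest deg-1 vertex = 8, p_5 = 9. Add edge {8,9}. Now deg[8]=0, deg[9]=2.
Step 6: smallest deg-1 vertex = 10, p_6 = 3. Add edge {3,10}. Now deg[10]=0, deg[3]=1.
Step 7: smallest deg-1 vertex = 3, p_7 = 9. Add edge {3,9}. Now deg[3]=0, deg[9]=1.
Step 8: smallest deg-1 vertex = 9, p_8 = 4. Add edge {4,9}. Now deg[9]=0, deg[4]=1.
Step 9: smallest deg-1 vertex = 4, p_9 = 5. Add edge {4,5}. Now deg[4]=0, deg[5]=1.
Final: two remaining deg-1 vertices are 5, 11. Add edge {5,11}.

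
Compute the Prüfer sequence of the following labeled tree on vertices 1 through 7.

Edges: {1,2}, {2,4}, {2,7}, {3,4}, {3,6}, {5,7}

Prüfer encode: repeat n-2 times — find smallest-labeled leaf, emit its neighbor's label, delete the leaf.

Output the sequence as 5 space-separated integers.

Answer: 2 7 3 4 2

Derivation:
Step 1: leaves = {1,5,6}. Remove smallest leaf 1, emit neighbor 2.
Step 2: leaves = {5,6}. Remove smallest leaf 5, emit neighbor 7.
Step 3: leaves = {6,7}. Remove smallest leaf 6, emit neighbor 3.
Step 4: leaves = {3,7}. Remove smallest leaf 3, emit neighbor 4.
Step 5: leaves = {4,7}. Remove smallest leaf 4, emit neighbor 2.
Done: 2 vertices remain (2, 7). Sequence = [2 7 3 4 2]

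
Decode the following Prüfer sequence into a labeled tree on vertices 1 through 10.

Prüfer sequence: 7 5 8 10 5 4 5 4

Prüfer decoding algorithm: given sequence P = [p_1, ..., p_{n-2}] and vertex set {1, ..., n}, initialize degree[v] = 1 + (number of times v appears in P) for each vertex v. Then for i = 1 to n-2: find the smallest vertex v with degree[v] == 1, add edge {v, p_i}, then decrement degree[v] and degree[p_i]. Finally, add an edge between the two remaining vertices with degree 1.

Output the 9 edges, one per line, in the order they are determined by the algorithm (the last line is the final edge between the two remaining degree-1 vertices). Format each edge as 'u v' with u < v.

Initial degrees: {1:1, 2:1, 3:1, 4:3, 5:4, 6:1, 7:2, 8:2, 9:1, 10:2}
Step 1: smallest deg-1 vertex = 1, p_1 = 7. Add edge {1,7}. Now deg[1]=0, deg[7]=1.
Step 2: smallest deg-1 vertex = 2, p_2 = 5. Add edge {2,5}. Now deg[2]=0, deg[5]=3.
Step 3: smallest deg-1 vertex = 3, p_3 = 8. Add edge {3,8}. Now deg[3]=0, deg[8]=1.
Step 4: smallest deg-1 vertex = 6, p_4 = 10. Add edge {6,10}. Now deg[6]=0, deg[10]=1.
Step 5: smallest deg-1 vertex = 7, p_5 = 5. Add edge {5,7}. Now deg[7]=0, deg[5]=2.
Step 6: smallest deg-1 vertex = 8, p_6 = 4. Add edge {4,8}. Now deg[8]=0, deg[4]=2.
Step 7: smallest deg-1 vertex = 9, p_7 = 5. Add edge {5,9}. Now deg[9]=0, deg[5]=1.
Step 8: smallest deg-1 vertex = 5, p_8 = 4. Add edge {4,5}. Now deg[5]=0, deg[4]=1.
Final: two remaining deg-1 vertices are 4, 10. Add edge {4,10}.

Answer: 1 7
2 5
3 8
6 10
5 7
4 8
5 9
4 5
4 10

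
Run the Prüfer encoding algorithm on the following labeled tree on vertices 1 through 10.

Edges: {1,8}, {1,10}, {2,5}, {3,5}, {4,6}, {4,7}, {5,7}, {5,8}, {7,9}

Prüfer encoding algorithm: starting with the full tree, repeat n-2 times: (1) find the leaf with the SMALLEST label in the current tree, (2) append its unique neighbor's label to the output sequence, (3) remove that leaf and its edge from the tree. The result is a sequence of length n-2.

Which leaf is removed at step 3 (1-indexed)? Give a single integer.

Answer: 6

Derivation:
Step 1: current leaves = {2,3,6,9,10}. Remove leaf 2 (neighbor: 5).
Step 2: current leaves = {3,6,9,10}. Remove leaf 3 (neighbor: 5).
Step 3: current leaves = {6,9,10}. Remove leaf 6 (neighbor: 4).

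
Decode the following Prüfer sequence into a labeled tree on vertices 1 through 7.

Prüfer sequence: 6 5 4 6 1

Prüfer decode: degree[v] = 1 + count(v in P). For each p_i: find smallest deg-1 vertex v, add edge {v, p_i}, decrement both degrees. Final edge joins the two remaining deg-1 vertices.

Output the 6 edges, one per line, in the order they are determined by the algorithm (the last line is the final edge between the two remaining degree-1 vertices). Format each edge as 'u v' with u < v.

Initial degrees: {1:2, 2:1, 3:1, 4:2, 5:2, 6:3, 7:1}
Step 1: smallest deg-1 vertex = 2, p_1 = 6. Add edge {2,6}. Now deg[2]=0, deg[6]=2.
Step 2: smallest deg-1 vertex = 3, p_2 = 5. Add edge {3,5}. Now deg[3]=0, deg[5]=1.
Step 3: smallest deg-1 vertex = 5, p_3 = 4. Add edge {4,5}. Now deg[5]=0, deg[4]=1.
Step 4: smallest deg-1 vertex = 4, p_4 = 6. Add edge {4,6}. Now deg[4]=0, deg[6]=1.
Step 5: smallest deg-1 vertex = 6, p_5 = 1. Add edge {1,6}. Now deg[6]=0, deg[1]=1.
Final: two remaining deg-1 vertices are 1, 7. Add edge {1,7}.

Answer: 2 6
3 5
4 5
4 6
1 6
1 7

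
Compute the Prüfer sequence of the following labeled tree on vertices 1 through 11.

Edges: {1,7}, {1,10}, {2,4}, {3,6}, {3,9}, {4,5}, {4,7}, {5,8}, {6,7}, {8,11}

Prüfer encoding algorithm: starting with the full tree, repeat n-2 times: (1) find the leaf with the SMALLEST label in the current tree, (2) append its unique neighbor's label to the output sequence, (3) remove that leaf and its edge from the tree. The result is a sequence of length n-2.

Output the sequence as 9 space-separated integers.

Step 1: leaves = {2,9,10,11}. Remove smallest leaf 2, emit neighbor 4.
Step 2: leaves = {9,10,11}. Remove smallest leaf 9, emit neighbor 3.
Step 3: leaves = {3,10,11}. Remove smallest leaf 3, emit neighbor 6.
Step 4: leaves = {6,10,11}. Remove smallest leaf 6, emit neighbor 7.
Step 5: leaves = {10,11}. Remove smallest leaf 10, emit neighbor 1.
Step 6: leaves = {1,11}. Remove smallest leaf 1, emit neighbor 7.
Step 7: leaves = {7,11}. Remove smallest leaf 7, emit neighbor 4.
Step 8: leaves = {4,11}. Remove smallest leaf 4, emit neighbor 5.
Step 9: leaves = {5,11}. Remove smallest leaf 5, emit neighbor 8.
Done: 2 vertices remain (8, 11). Sequence = [4 3 6 7 1 7 4 5 8]

Answer: 4 3 6 7 1 7 4 5 8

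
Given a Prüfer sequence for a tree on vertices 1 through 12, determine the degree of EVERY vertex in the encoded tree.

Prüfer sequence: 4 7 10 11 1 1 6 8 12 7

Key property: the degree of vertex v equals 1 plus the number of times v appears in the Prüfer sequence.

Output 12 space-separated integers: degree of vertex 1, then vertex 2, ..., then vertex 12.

p_1 = 4: count[4] becomes 1
p_2 = 7: count[7] becomes 1
p_3 = 10: count[10] becomes 1
p_4 = 11: count[11] becomes 1
p_5 = 1: count[1] becomes 1
p_6 = 1: count[1] becomes 2
p_7 = 6: count[6] becomes 1
p_8 = 8: count[8] becomes 1
p_9 = 12: count[12] becomes 1
p_10 = 7: count[7] becomes 2
Degrees (1 + count): deg[1]=1+2=3, deg[2]=1+0=1, deg[3]=1+0=1, deg[4]=1+1=2, deg[5]=1+0=1, deg[6]=1+1=2, deg[7]=1+2=3, deg[8]=1+1=2, deg[9]=1+0=1, deg[10]=1+1=2, deg[11]=1+1=2, deg[12]=1+1=2

Answer: 3 1 1 2 1 2 3 2 1 2 2 2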